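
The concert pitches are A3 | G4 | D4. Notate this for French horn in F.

E4 D5 A4

Written C4 sounds as F3 on the French horn in F, so concert pitches are written a perfect fifth up.
A3 -> E4
G4 -> D5
D4 -> A4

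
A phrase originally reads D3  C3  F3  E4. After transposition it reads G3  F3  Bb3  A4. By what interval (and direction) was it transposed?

up a perfect fourth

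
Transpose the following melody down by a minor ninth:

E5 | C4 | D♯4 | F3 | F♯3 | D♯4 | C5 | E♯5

E5 becomes D#4
C4 becomes B2
D#4 becomes C##3
F3 becomes E2
F#3 becomes E#2
D#4 becomes C##3
C5 becomes B3
E#5 becomes D##4

D#4 B2 C##3 E2 E#2 C##3 B3 D##4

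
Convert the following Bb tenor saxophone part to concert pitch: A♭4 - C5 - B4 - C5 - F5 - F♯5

The Bb tenor saxophone sounds a major ninth below written, so transpose each written note down a major ninth.
Ab4 -> Gb3
C5 -> Bb3
B4 -> A3
C5 -> Bb3
F5 -> Eb4
F#5 -> E4

Gb3 Bb3 A3 Bb3 Eb4 E4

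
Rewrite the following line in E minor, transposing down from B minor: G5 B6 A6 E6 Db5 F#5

B minor to E minor down is a perfect fifth, so every note moves down by that interval.
G5 to C5
B6 to E6
A6 to D6
E6 to A5
Db5 to Gb4
F#5 to B4

C5 E6 D6 A5 Gb4 B4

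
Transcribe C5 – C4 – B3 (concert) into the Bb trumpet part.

D5 D4 C#4

The Bb trumpet sounds a major second below written, so the written part must be a major second above concert — transpose each note up.
C5 gives D5
C4 gives D4
B3 gives C#4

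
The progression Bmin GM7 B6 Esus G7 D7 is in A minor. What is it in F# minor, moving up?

A minor up to F# minor is a major sixth; each chord root moves by that interval while the quality stays the same.
Bmin: root B up a major sixth → G#, giving G#min.
GM7: root G up a major sixth → E, giving EM7.
B6: root B up a major sixth → G#, giving G#6.
Esus: root E up a major sixth → C#, giving C#sus.
G7: root G up a major sixth → E, giving E7.
D7: root D up a major sixth → B, giving B7.

G#min EM7 G#6 C#sus E7 B7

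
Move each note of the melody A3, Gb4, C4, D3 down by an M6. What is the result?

A3 -> C3
Gb4 -> Bbb3
C4 -> Eb3
D3 -> F2

C3 Bbb3 Eb3 F2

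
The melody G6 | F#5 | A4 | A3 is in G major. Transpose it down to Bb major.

Bb5 A4 C4 C3

From G down to Bb is a major sixth; apply that to each pitch.
G6 becomes Bb5
F#5 becomes A4
A4 becomes C4
A3 becomes C3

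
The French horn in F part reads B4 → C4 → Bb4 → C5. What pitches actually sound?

E4 F3 Eb4 F4

Written C4 on the French horn in F sounds as F3, a perfect fifth lower; apply that shift to every note.
B4 -> E4
C4 -> F3
Bb4 -> Eb4
C5 -> F4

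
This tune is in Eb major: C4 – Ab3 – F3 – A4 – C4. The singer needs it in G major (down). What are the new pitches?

From Eb down to G is a minor sixth; apply that to each pitch.
C4 -> E3
Ab3 -> C3
F3 -> A2
A4 -> C#4
C4 -> E3

E3 C3 A2 C#4 E3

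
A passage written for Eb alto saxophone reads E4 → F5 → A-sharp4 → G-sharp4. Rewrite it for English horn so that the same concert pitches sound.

First find concert pitch: the Eb alto saxophone sounds a major sixth below written, so E4 F5 A-sharp4 G-sharp4 sounds G3 Ab4 C#4 B3.
Then write for English horn: it sounds a perfect fifth below written, so the part must be a perfect fifth above concert.
G3 → D4
Ab4 → Eb5
C#4 → G#4
B3 → F#4

D4 Eb5 G#4 F#4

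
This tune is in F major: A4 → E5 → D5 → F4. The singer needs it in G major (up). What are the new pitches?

F major to G major up is a major second, so every note moves up by that interval.
A4 to B4
E5 to F#5
D5 to E5
F4 to G4

B4 F#5 E5 G4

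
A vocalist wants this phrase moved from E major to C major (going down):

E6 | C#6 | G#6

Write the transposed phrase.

From E down to C is a major third; apply that to each pitch.
E6 → C6
C#6 → A5
G#6 → E6

C6 A5 E6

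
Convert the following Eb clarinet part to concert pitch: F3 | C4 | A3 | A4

Ab3 Eb4 C4 C5

Written C4 on the Eb clarinet sounds as Eb4, a minor third higher; apply that shift to every note.
F3 gives Ab3
C4 gives Eb4
A3 gives C4
A4 gives C5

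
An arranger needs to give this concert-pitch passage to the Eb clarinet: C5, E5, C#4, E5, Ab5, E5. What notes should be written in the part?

A4 C#5 A#3 C#5 F5 C#5

Written C4 sounds as Eb4 on the Eb clarinet, so concert pitches are written a minor third down.
C5 → A4
E5 → C#5
C#4 → A#3
E5 → C#5
Ab5 → F5
E5 → C#5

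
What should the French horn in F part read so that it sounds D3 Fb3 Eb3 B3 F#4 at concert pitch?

Written C4 sounds as F3 on the French horn in F, so concert pitches are written a perfect fifth up.
D3 to A3
Fb3 to Cb4
Eb3 to Bb3
B3 to F#4
F#4 to C#5

A3 Cb4 Bb3 F#4 C#5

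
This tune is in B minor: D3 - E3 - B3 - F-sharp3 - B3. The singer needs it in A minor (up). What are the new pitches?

C4 D4 A4 E4 A4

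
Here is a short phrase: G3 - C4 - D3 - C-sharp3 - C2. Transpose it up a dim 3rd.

Bbb3 Ebb4 Fb3 Eb3 Ebb2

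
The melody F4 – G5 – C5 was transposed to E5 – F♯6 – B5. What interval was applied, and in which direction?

up a major seventh

From F4 to E5 is 7 letter names — a seventh of some quality.
F4 to E5 is 11 semitones, which makes it a major seventh; the second version is higher, so the direction is up.
Checking another pair — C5 → B5 — gives the same interval.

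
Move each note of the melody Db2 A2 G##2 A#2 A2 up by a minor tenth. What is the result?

Db2 up a minor tenth is Fb3.
A2: a tenth up reaches C, and 15 semitones makes it C4.
G##2 up a minor tenth is B#3.
A minor tenth up from A#2 gives C#4.
A minor tenth up from A2 gives C4.

Fb3 C4 B#3 C#4 C4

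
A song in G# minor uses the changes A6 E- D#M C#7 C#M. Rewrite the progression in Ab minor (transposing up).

Bbb6 Fb- EbM Db7 DbM

G# minor up to Ab minor is a diminished second; each chord root moves by that interval while the quality stays the same.
A6: root A up a diminished second → Bbb, giving Bbb6.
E-: root E up a diminished second → Fb, giving Fb-.
D#M: root D# up a diminished second → Eb, giving EbM.
C#7: root C# up a diminished second → Db, giving Db7.
C#M: root C# up a diminished second → Db, giving DbM.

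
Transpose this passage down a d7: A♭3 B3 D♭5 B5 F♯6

B2 C##3 E4 C##5 G##5

Ab3 down a diminished seventh is B2.
B3: a seventh down reaches C, and 9 semitones makes it C##3.
Db5: a seventh down reaches E, and 9 semitones makes it E4.
B5 down a diminished seventh is C##5.
F#6 down a diminished seventh is G##5.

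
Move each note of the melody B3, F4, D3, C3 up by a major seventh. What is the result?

A#4 E5 C#4 B3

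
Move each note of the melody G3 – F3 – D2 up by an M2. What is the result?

A3 G3 E2

A major second up from G3 gives A3.
A major second up from F3 gives G3.
A major second up from D2 gives E2.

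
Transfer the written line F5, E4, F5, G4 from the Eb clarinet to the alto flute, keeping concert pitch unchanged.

Db6 C5 Db6 Eb5

First find concert pitch: the Eb clarinet sounds a minor third above written, so F5 E4 F5 G4 sounds Ab5 G4 Ab5 Bb4.
Then write for alto flute: it sounds a perfect fourth below written, so the part must be a perfect fourth above concert.
Ab5 → Db6
G4 → C5
Ab5 → Db6
Bb4 → Eb5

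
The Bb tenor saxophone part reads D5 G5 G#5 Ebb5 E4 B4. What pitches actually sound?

C4 F4 F#4 Dbb4 D3 A3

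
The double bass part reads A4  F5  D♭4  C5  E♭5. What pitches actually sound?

A3 F4 Db3 C4 Eb4

Written C4 on the double bass sounds as C3, a perfect octave lower; apply that shift to every note.
A4 gives A3
F5 gives F4
Db4 gives Db3
C5 gives C4
Eb5 gives Eb4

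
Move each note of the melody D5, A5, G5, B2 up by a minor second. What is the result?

D5 → Eb5
A5 → Bb5
G5 → Ab5
B2 → C3

Eb5 Bb5 Ab5 C3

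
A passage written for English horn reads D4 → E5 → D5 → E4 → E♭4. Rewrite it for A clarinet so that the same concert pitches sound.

Bb3 C5 Bb4 C4 Cb4

First find concert pitch: the English horn sounds a perfect fifth below written, so D4 E5 D5 E4 E♭4 sounds G3 A4 G4 A3 Ab3.
Then write for A clarinet: it sounds a minor third below written, so the part must be a minor third above concert.
G3 → Bb3
A4 → C5
G4 → Bb4
A3 → C4
Ab3 → Cb4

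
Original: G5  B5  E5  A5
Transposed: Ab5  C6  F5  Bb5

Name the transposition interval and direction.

From G5 to Ab5 is 2 letter names — a second of some quality.
G5 to Ab5 is 1 semitone, which makes it a minor second; the second version is higher, so the direction is up.
Checking another pair — A5 → Bb5 — gives the same interval.

up a minor second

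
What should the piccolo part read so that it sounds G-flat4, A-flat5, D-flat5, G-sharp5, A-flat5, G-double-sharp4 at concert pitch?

Written C4 sounds as C5 on the piccolo, so concert pitches are written a perfect octave down.
Gb4 → Gb3
Ab5 → Ab4
Db5 → Db4
G#5 → G#4
Ab5 → Ab4
G##4 → G##3

Gb3 Ab4 Db4 G#4 Ab4 G##3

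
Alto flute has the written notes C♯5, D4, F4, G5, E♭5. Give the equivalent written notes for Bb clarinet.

A#4 B3 D4 E5 C5

First find concert pitch: the alto flute sounds a perfect fourth below written, so C♯5 D4 F4 G5 E♭5 sounds G#4 A3 C4 D5 Bb4.
Then write for Bb clarinet: it sounds a major second below written, so the part must be a major second above concert.
G#4 → A#4
A3 → B3
C4 → D4
D5 → E5
Bb4 → C5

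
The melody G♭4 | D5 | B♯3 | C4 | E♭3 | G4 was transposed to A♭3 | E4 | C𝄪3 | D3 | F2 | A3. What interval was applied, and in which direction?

From Gb4 to Ab3 is 7 letter names — a seventh of some quality.
Ab3 to Gb4 is 10 semitones, which makes it a minor seventh; the second version is lower, so the direction is down.
Checking another pair — G4 → A3 — gives the same interval.

down a minor seventh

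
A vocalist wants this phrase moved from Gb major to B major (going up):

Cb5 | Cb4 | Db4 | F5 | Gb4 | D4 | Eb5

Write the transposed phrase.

E5 E4 F#4 A#5 B4 F##4 G#5

From Gb up to B is an augmented third; apply that to each pitch.
Cb5 to E5
Cb4 to E4
Db4 to F#4
F5 to A#5
Gb4 to B4
D4 to F##4
Eb5 to G#5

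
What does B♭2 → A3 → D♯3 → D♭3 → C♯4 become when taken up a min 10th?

Db4 C5 F#4 Fb4 E5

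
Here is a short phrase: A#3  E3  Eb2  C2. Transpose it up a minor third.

C#4 G3 Gb2 Eb2

A minor third up from A#3 gives C#4.
E3 up a minor third is G3.
Eb2: a third up reaches G, and 3 semitones makes it Gb2.
C2 up a minor third is Eb2.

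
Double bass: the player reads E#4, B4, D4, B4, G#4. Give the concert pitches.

E#3 B3 D3 B3 G#3

Written C4 on the double bass sounds as C3, a perfect octave lower; apply that shift to every note.
E#4 to E#3
B4 to B3
D4 to D3
B4 to B3
G#4 to G#3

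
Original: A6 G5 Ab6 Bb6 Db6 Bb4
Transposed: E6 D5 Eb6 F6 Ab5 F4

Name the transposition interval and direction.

Take the first pair: A6 → E6. A to E spans 4 letter names, so the interval is some kind of fourth.
E6 to A6 is 5 semitones, which makes it a perfect fourth; the second version is lower, so the direction is down.
Checking another pair — Bb4 → F4 — gives the same interval.

down a perfect fourth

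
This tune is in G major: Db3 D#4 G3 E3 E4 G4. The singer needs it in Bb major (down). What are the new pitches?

From G down to Bb is a major sixth; apply that to each pitch.
Db3 → Fb2
D#4 → F#3
G3 → Bb2
E3 → G2
E4 → G3
G4 → Bb3

Fb2 F#3 Bb2 G2 G3 Bb3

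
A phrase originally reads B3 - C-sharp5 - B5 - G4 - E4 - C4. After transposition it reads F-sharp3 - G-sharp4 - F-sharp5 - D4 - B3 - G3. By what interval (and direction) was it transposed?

From B3 to F#3 is 4 letter names — a fourth of some quality.
F#3 to B3 is 5 semitones, which makes it a perfect fourth; the second version is lower, so the direction is down.
Checking another pair — C4 → G3 — gives the same interval.

down a perfect fourth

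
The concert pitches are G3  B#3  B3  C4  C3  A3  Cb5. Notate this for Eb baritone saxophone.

Written C4 sounds as Eb2 on the Eb baritone saxophone, so concert pitches are written a major thirteenth up.
G3 becomes E5
B#3 becomes G##5
B3 becomes G#5
C4 becomes A5
C3 becomes A4
A3 becomes F#5
Cb5 becomes Ab6

E5 G##5 G#5 A5 A4 F#5 Ab6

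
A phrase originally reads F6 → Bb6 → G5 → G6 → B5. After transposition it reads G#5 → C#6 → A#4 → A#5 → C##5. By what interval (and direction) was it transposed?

From F6 to G#5 is 7 letter names — a seventh of some quality.
G#5 to F6 is 9 semitones, which makes it a diminished seventh; the second version is lower, so the direction is down.
Checking another pair — B5 → C##5 — gives the same interval.

down a diminished seventh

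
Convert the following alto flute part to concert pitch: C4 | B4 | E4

G3 F#4 B3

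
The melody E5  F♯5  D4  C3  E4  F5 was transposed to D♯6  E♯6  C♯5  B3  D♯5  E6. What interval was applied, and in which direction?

up a major seventh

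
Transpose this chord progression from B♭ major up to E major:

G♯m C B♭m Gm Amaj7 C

C##m F# Em C#m D#maj7 F#

B♭ major up to E major is an augmented fourth; each chord root moves by that interval while the quality stays the same.
G♯m: root G♯ up an augmented fourth → C##, giving C##m.
C: root C up an augmented fourth → F#, giving F#.
B♭m: root B♭ up an augmented fourth → E, giving Em.
Gm: root G up an augmented fourth → C#, giving C#m.
Amaj7: root A up an augmented fourth → D#, giving D#maj7.
C: root C up an augmented fourth → F#, giving F#.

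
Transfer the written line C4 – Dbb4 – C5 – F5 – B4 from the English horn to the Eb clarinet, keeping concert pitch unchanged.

D3 Ebb3 D4 G4 C#4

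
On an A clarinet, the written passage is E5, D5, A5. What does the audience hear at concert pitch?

Written C4 on the A clarinet sounds as A3, a minor third lower; apply that shift to every note.
E5 gives C#5
D5 gives B4
A5 gives F#5

C#5 B4 F#5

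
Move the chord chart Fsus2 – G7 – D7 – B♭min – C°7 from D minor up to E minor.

Gsus2 A7 E7 Cmin D°7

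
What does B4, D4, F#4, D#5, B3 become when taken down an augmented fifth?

Eb4 Gb3 Bb3 G4 Eb3

B4 becomes Eb4
D4 becomes Gb3
F#4 becomes Bb3
D#5 becomes G4
B3 becomes Eb3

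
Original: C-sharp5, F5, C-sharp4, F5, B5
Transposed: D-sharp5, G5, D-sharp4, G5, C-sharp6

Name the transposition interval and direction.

up a major second

From C#5 to D#5 is 2 letter names — a second of some quality.
C#5 to D#5 is 2 semitones, which makes it a major second; the second version is higher, so the direction is up.
Checking another pair — B5 → C#6 — gives the same interval.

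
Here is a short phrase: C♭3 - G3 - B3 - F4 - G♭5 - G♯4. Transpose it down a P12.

Cb3 to Fb1
G3 to C2
B3 to E2
F4 to Bb2
Gb5 to Cb4
G#4 to C#3

Fb1 C2 E2 Bb2 Cb4 C#3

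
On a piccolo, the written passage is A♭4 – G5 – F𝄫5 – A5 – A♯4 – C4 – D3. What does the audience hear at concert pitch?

Written C4 on the piccolo sounds as C5, a perfect octave higher; apply that shift to every note.
Ab4 → Ab5
G5 → G6
Fbb5 → Fbb6
A5 → A6
A#4 → A#5
C4 → C5
D3 → D4

Ab5 G6 Fbb6 A6 A#5 C5 D4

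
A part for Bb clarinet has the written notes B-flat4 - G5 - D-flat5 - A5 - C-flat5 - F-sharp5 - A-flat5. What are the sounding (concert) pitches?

Ab4 F5 Cb5 G5 Bbb4 E5 Gb5

The Bb clarinet sounds a major second below written, so transpose each written note down a major second.
Bb4 gives Ab4
G5 gives F5
Db5 gives Cb5
A5 gives G5
Cb5 gives Bbb4
F#5 gives E5
Ab5 gives Gb5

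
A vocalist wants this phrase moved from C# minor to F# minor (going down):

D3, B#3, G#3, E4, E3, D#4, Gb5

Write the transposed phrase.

G2 E#3 C#3 A3 A2 G#3 Cb5

From C# down to F# is a perfect fifth; apply that to each pitch.
D3 to G2
B#3 to E#3
G#3 to C#3
E4 to A3
E3 to A2
D#4 to G#3
Gb5 to Cb5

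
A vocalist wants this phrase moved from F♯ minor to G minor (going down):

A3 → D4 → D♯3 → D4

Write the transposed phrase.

Bb2 Eb3 E2 Eb3

F♯ minor to G minor down is a major seventh, so every note moves down by that interval.
A3 gives Bb2
D4 gives Eb3
D#3 gives E2
D4 gives Eb3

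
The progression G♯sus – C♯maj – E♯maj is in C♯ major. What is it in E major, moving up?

Bsus Emaj G#maj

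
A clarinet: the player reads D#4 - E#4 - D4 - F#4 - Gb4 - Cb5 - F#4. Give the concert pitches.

B#3 C##4 B3 D#4 Eb4 Ab4 D#4

Written C4 on the A clarinet sounds as A3, a minor third lower; apply that shift to every note.
D#4 → B#3
E#4 → C##4
D4 → B3
F#4 → D#4
Gb4 → Eb4
Cb5 → Ab4
F#4 → D#4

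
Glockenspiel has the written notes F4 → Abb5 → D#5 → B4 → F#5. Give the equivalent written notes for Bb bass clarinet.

First find concert pitch: the glockenspiel sounds a perfect fifteenth above written, so F4 Abb5 D#5 B4 F#5 sounds F6 Abb7 D#7 B6 F#7.
Then write for Bb bass clarinet: it sounds a major ninth below written, so the part must be a major ninth above concert.
F6 → G7
Abb7 → Bbb8
D#7 → E#8
B6 → C#8
F#7 → G#8

G7 Bbb8 E#8 C#8 G#8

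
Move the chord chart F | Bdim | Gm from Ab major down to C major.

A D#dim Bm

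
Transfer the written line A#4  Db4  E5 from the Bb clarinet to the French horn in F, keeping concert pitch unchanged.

D#5 Gb4 A5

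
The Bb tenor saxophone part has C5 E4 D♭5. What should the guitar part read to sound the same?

Bb4 D4 Cb5

First find concert pitch: the Bb tenor saxophone sounds a major ninth below written, so C5 E4 D♭5 sounds Bb3 D3 Cb4.
Then write for guitar: it sounds a perfect octave below written, so the part must be a perfect octave above concert.
Bb3 → Bb4
D3 → D4
Cb4 → Cb5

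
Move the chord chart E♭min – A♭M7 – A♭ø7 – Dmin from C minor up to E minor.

Gmin CM7 Cø7 F#min

C minor up to E minor is a major third; each chord root moves by that interval while the quality stays the same.
E♭min: root E♭ up a major third → G, giving Gmin.
A♭M7: root A♭ up a major third → C, giving CM7.
A♭ø7: root A♭ up a major third → C, giving Cø7.
Dmin: root D up a major third → F#, giving F#min.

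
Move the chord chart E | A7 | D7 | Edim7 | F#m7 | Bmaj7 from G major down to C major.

G major down to C major is a perfect fifth; each chord root moves by that interval while the quality stays the same.
E: root E down a perfect fifth → A, giving A.
A7: root A down a perfect fifth → D, giving D7.
D7: root D down a perfect fifth → G, giving G7.
Edim7: root E down a perfect fifth → A, giving Adim7.
F#m7: root F# down a perfect fifth → B, giving Bm7.
Bmaj7: root B down a perfect fifth → E, giving Emaj7.

A D7 G7 Adim7 Bm7 Emaj7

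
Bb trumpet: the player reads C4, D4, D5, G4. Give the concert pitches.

Bb3 C4 C5 F4

Written C4 on the Bb trumpet sounds as Bb3, a major second lower; apply that shift to every note.
C4 gives Bb3
D4 gives C4
D5 gives C5
G4 gives F4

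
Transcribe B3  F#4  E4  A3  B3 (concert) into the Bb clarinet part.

The Bb clarinet sounds a major second below written, so the written part must be a major second above concert — transpose each note up.
B3 gives C#4
F#4 gives G#4
E4 gives F#4
A3 gives B3
B3 gives C#4

C#4 G#4 F#4 B3 C#4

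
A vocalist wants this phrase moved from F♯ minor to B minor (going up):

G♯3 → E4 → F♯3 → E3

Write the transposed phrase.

C#4 A4 B3 A3

F♯ minor to B minor up is a perfect fourth, so every note moves up by that interval.
G#3 -> C#4
E4 -> A4
F#3 -> B3
E3 -> A3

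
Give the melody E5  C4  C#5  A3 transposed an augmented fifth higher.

B#5 G#4 G##5 E#4

E5: a fifth up reaches B, and 8 semitones makes it B#5.
An augmented fifth up from C4 gives G#4.
An augmented fifth up from C#5 gives G##5.
An augmented fifth up from A3 gives E#4.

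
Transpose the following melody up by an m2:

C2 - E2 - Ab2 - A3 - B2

Db2 F2 Bbb2 Bb3 C3

C2 → Db2
E2 → F2
Ab2 → Bbb2
A3 → Bb3
B2 → C3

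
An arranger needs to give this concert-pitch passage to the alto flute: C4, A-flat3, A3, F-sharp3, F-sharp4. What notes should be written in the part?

Written C4 sounds as G3 on the alto flute, so concert pitches are written a perfect fourth up.
C4 becomes F4
Ab3 becomes Db4
A3 becomes D4
F#3 becomes B3
F#4 becomes B4

F4 Db4 D4 B3 B4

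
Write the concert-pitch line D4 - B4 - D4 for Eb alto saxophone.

Written C4 sounds as Eb3 on the Eb alto saxophone, so concert pitches are written a major sixth up.
D4 to B4
B4 to G#5
D4 to B4

B4 G#5 B4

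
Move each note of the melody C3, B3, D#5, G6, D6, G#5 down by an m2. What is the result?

C3 to B2
B3 to A#3
D#5 to C##5
G6 to F#6
D6 to C#6
G#5 to F##5

B2 A#3 C##5 F#6 C#6 F##5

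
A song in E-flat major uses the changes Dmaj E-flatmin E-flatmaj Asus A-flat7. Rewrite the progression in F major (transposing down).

Emaj Fmin Fmaj Bsus Bb7

E-flat major down to F major is a minor seventh; each chord root moves by that interval while the quality stays the same.
Dmaj: root D down a minor seventh → E, giving Emaj.
E-flatmin: root E-flat down a minor seventh → F, giving Fmin.
E-flatmaj: root E-flat down a minor seventh → F, giving Fmaj.
Asus: root A down a minor seventh → B, giving Bsus.
A-flat7: root A-flat down a minor seventh → Bb, giving Bb7.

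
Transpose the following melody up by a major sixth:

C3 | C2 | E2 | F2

A3 A2 C#3 D3

C3 -> A3
C2 -> A2
E2 -> C#3
F2 -> D3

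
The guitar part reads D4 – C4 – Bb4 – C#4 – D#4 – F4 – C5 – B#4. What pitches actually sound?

D3 C3 Bb3 C#3 D#3 F3 C4 B#3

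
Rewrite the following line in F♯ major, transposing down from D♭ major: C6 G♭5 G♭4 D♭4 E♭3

D♭ major to F♯ major down is a diminished sixth, so every note moves down by that interval.
C6 gives E#5
Gb5 gives B4
Gb4 gives B3
Db4 gives F#3
Eb3 gives G#2

E#5 B4 B3 F#3 G#2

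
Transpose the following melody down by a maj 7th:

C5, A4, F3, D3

C5 to Db4
A4 to Bb3
F3 to Gb2
D3 to Eb2

Db4 Bb3 Gb2 Eb2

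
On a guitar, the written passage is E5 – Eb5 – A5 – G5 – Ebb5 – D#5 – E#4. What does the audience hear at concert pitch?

The guitar sounds a perfect octave below written, so transpose each written note down a perfect octave.
E5 -> E4
Eb5 -> Eb4
A5 -> A4
G5 -> G4
Ebb5 -> Ebb4
D#5 -> D#4
E#4 -> E#3

E4 Eb4 A4 G4 Ebb4 D#4 E#3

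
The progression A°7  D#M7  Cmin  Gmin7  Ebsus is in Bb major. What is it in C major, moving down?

B°7 E#M7 Dmin Amin7 Fsus

Bb major down to C major is a minor seventh; each chord root moves by that interval while the quality stays the same.
A°7: root A down a minor seventh → B, giving B°7.
D#M7: root D# down a minor seventh → E#, giving E#M7.
Cmin: root C down a minor seventh → D, giving Dmin.
Gmin7: root G down a minor seventh → A, giving Amin7.
Ebsus: root Eb down a minor seventh → F, giving Fsus.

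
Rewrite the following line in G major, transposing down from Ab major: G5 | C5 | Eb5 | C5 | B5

F#5 B4 D5 B4 A#5

Ab major to G major down is a minor second, so every note moves down by that interval.
G5 → F#5
C5 → B4
Eb5 → D5
C5 → B4
B5 → A#5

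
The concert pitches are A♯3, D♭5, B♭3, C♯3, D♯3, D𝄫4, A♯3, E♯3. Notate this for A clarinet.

Written C4 sounds as A3 on the A clarinet, so concert pitches are written a minor third up.
A#3 → C#4
Db5 → Fb5
Bb3 → Db4
C#3 → E3
D#3 → F#3
Dbb4 → Fbb4
A#3 → C#4
E#3 → G#3

C#4 Fb5 Db4 E3 F#3 Fbb4 C#4 G#3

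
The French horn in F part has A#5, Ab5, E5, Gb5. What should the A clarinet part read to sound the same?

F#5 Fb5 C5 Ebb5

First find concert pitch: the French horn in F sounds a perfect fifth below written, so A#5 Ab5 E5 Gb5 sounds D#5 Db5 A4 Cb5.
Then write for A clarinet: it sounds a minor third below written, so the part must be a minor third above concert.
D#5 → F#5
Db5 → Fb5
A4 → C5
Cb5 → Ebb5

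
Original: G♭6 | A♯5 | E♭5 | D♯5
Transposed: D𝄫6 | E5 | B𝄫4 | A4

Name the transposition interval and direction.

Take the first pair: Gb6 → Dbb6. G to D spans 4 letter names, so the interval is some kind of fourth.
Dbb6 to Gb6 is 6 semitones, which makes it an augmented fourth; the second version is lower, so the direction is down.
Checking another pair — D#5 → A4 — gives the same interval.

down an augmented fourth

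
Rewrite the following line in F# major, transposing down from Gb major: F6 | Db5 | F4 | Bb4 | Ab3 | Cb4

E#6 C#5 E#4 A#4 G#3 B3

From Gb down to F# is a diminished second; apply that to each pitch.
F6 → E#6
Db5 → C#5
F4 → E#4
Bb4 → A#4
Ab3 → G#3
Cb4 → B3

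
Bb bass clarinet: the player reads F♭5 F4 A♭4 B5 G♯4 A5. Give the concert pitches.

Ebb4 Eb3 Gb3 A4 F#3 G4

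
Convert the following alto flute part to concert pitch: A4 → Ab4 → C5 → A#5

Written C4 on the alto flute sounds as G3, a perfect fourth lower; apply that shift to every note.
A4 -> E4
Ab4 -> Eb4
C5 -> G4
A#5 -> E#5

E4 Eb4 G4 E#5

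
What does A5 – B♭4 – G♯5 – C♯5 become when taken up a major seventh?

G#6 A5 F##6 B#5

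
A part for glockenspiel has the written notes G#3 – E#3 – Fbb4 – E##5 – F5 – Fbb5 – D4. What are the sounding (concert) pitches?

G#5 E#5 Fbb6 E##7 F7 Fbb7 D6

The glockenspiel sounds a perfect fifteenth above written, so transpose each written note up a perfect fifteenth.
G#3 becomes G#5
E#3 becomes E#5
Fbb4 becomes Fbb6
E##5 becomes E##7
F5 becomes F7
Fbb5 becomes Fbb7
D4 becomes D6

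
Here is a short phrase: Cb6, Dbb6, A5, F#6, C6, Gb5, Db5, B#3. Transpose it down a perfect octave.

Cb6: an octave down reaches C, and 12 semitones makes it Cb5.
A perfect octave down from Dbb6 gives Dbb5.
A5: an octave down reaches A, and 12 semitones makes it A4.
F#6: an octave down reaches F, and 12 semitones makes it F#5.
C6 down a perfect octave is C5.
Gb5: an octave down reaches G, and 12 semitones makes it Gb4.
Db5 down a perfect octave is Db4.
B#3: an octave down reaches B, and 12 semitones makes it B#2.

Cb5 Dbb5 A4 F#5 C5 Gb4 Db4 B#2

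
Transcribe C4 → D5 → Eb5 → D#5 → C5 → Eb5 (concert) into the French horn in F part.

G4 A5 Bb5 A#5 G5 Bb5

Written C4 sounds as F3 on the French horn in F, so concert pitches are written a perfect fifth up.
C4 to G4
D5 to A5
Eb5 to Bb5
D#5 to A#5
C5 to G5
Eb5 to Bb5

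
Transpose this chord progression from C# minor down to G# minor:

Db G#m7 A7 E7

Ab D#m7 E7 B7

C# minor down to G# minor is a perfect fourth; each chord root moves by that interval while the quality stays the same.
Db: root Db down a perfect fourth → Ab, giving Ab.
G#m7: root G# down a perfect fourth → D#, giving D#m7.
A7: root A down a perfect fourth → E, giving E7.
E7: root E down a perfect fourth → B, giving B7.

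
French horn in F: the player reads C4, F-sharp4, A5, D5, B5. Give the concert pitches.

The French horn in F sounds a perfect fifth below written, so transpose each written note down a perfect fifth.
C4 -> F3
F#4 -> B3
A5 -> D5
D5 -> G4
B5 -> E5

F3 B3 D5 G4 E5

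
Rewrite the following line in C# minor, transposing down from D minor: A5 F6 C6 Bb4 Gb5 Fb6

G#5 E6 B5 A4 F5 Eb6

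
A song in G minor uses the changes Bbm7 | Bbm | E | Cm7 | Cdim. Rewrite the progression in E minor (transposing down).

Gm7 Gm C# Am7 Adim

G minor down to E minor is a minor third; each chord root moves by that interval while the quality stays the same.
Bbm7: root Bb down a minor third → G, giving Gm7.
Bbm: root Bb down a minor third → G, giving Gm.
E: root E down a minor third → C#, giving C#.
Cm7: root C down a minor third → A, giving Am7.
Cdim: root C down a minor third → A, giving Adim.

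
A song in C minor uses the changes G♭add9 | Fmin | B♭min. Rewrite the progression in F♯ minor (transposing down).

C minor down to F♯ minor is a diminished fifth; each chord root moves by that interval while the quality stays the same.
G♭add9: root G♭ down a diminished fifth → C, giving Cadd9.
Fmin: root F down a diminished fifth → B, giving Bmin.
B♭min: root B♭ down a diminished fifth → E, giving Emin.

Cadd9 Bmin Emin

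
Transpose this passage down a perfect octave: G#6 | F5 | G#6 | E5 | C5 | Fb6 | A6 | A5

G#5 F4 G#5 E4 C4 Fb5 A5 A4

G#6 down a perfect octave is G#5.
F5 down a perfect octave is F4.
G#6: an octave down reaches G, and 12 semitones makes it G#5.
E5 down a perfect octave is E4.
C5 down a perfect octave is C4.
A perfect octave down from Fb6 gives Fb5.
A6 down a perfect octave is A5.
A5 down a perfect octave is A4.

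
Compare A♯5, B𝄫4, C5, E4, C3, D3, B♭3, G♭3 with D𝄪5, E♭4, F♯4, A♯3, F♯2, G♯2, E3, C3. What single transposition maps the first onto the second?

Take the first pair: A#5 → D##5. A to D spans 5 letter names, so the interval is some kind of fifth.
D##5 to A#5 is 6 semitones, which makes it a diminished fifth; the second version is lower, so the direction is down.
Checking another pair — Gb3 → C3 — gives the same interval.

down a diminished fifth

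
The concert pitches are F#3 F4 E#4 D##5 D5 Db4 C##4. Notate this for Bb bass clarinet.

Written C4 sounds as Bb2 on the Bb bass clarinet, so concert pitches are written a major ninth up.
F#3 gives G#4
F4 gives G5
E#4 gives F##5
D##5 gives E##6
D5 gives E6
Db4 gives Eb5
C##4 gives D##5

G#4 G5 F##5 E##6 E6 Eb5 D##5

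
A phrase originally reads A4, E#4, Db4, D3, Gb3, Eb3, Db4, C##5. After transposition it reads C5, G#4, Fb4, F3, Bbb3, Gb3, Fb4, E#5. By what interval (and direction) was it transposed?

Take the first pair: A4 → C5. A to C spans 3 letter names, so the interval is some kind of third.
A4 to C5 is 3 semitones, which makes it a minor third; the second version is higher, so the direction is up.
Checking another pair — C##5 → E#5 — gives the same interval.

up a minor third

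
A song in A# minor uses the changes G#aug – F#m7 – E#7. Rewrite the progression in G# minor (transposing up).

F#aug Em7 D#7

A# minor up to G# minor is a minor seventh; each chord root moves by that interval while the quality stays the same.
G#aug: root G# up a minor seventh → F#, giving F#aug.
F#m7: root F# up a minor seventh → E, giving Em7.
E#7: root E# up a minor seventh → D#, giving D#7.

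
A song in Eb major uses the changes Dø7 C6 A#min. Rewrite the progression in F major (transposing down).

Eø7 D6 B#min

Eb major down to F major is a minor seventh; each chord root moves by that interval while the quality stays the same.
Dø7: root D down a minor seventh → E, giving Eø7.
C6: root C down a minor seventh → D, giving D6.
A#min: root A# down a minor seventh → B#, giving B#min.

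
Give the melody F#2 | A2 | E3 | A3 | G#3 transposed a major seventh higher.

F#2 gives E#3
A2 gives G#3
E3 gives D#4
A3 gives G#4
G#3 gives F##4

E#3 G#3 D#4 G#4 F##4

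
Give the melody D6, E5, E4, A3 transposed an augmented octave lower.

Db5 Eb4 Eb3 Ab2

An augmented octave down from D6 gives Db5.
E5: an octave down reaches E, and 13 semitones makes it Eb4.
E4 down an augmented octave is Eb3.
A3 down an augmented octave is Ab2.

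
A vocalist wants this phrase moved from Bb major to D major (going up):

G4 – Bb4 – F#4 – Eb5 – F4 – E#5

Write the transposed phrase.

B4 D5 A#4 G5 A4 G##5

Bb major to D major up is a major third, so every note moves up by that interval.
G4 becomes B4
Bb4 becomes D5
F#4 becomes A#4
Eb5 becomes G5
F4 becomes A4
E#5 becomes G##5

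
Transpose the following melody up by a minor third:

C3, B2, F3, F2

A minor third up from C3 gives Eb3.
B2: a third up reaches D, and 3 semitones makes it D3.
A minor third up from F3 gives Ab3.
A minor third up from F2 gives Ab2.

Eb3 D3 Ab3 Ab2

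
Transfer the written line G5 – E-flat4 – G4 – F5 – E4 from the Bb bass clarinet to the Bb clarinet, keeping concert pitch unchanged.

First find concert pitch: the Bb bass clarinet sounds a major ninth below written, so G5 E-flat4 G4 F5 E4 sounds F4 Db3 F3 Eb4 D3.
Then write for Bb clarinet: it sounds a major second below written, so the part must be a major second above concert.
F4 → G4
Db3 → Eb3
F3 → G3
Eb4 → F4
D3 → E3

G4 Eb3 G3 F4 E3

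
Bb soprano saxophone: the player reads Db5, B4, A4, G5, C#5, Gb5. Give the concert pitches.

The Bb soprano saxophone sounds a major second below written, so transpose each written note down a major second.
Db5 to Cb5
B4 to A4
A4 to G4
G5 to F5
C#5 to B4
Gb5 to Fb5

Cb5 A4 G4 F5 B4 Fb5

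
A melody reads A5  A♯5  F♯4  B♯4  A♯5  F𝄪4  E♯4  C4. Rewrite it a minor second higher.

A5: a second up reaches B, and 1 semitone makes it Bb5.
A minor second up from A#5 gives B5.
F#4: a second up reaches G, and 1 semitone makes it G4.
B#4: a second up reaches C, and 1 semitone makes it C#5.
A minor second up from A#5 gives B5.
A minor second up from F##4 gives G#4.
A minor second up from E#4 gives F#4.
C4: a second up reaches D, and 1 semitone makes it Db4.

Bb5 B5 G4 C#5 B5 G#4 F#4 Db4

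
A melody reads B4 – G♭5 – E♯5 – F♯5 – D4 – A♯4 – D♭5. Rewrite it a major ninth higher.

C#6 Ab6 F##6 G#6 E5 B#5 Eb6

B4 -> C#6
Gb5 -> Ab6
E#5 -> F##6
F#5 -> G#6
D4 -> E5
A#4 -> B#5
Db5 -> Eb6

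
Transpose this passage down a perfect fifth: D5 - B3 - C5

G4 E3 F4

D5 becomes G4
B3 becomes E3
C5 becomes F4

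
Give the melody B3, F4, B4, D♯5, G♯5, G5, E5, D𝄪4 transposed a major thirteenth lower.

B3 gives D2
F4 gives Ab2
B4 gives D3
D#5 gives F#3
G#5 gives B3
G5 gives Bb3
E5 gives G3
D##4 gives F##2

D2 Ab2 D3 F#3 B3 Bb3 G3 F##2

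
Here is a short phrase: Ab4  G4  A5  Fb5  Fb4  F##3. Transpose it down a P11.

A perfect eleventh down from Ab4 gives Eb3.
G4 down a perfect eleventh is D3.
A5 down a perfect eleventh is E4.
Fb5: an eleventh down reaches C, and 17 semitones makes it Cb4.
A perfect eleventh down from Fb4 gives Cb3.
A perfect eleventh down from F##3 gives C##2.

Eb3 D3 E4 Cb4 Cb3 C##2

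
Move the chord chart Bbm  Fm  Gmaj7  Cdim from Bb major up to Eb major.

Ebm Bbm Cmaj7 Fdim

Bb major up to Eb major is a perfect fourth; each chord root moves by that interval while the quality stays the same.
Bbm: root Bb up a perfect fourth → Eb, giving Ebm.
Fm: root F up a perfect fourth → Bb, giving Bbm.
Gmaj7: root G up a perfect fourth → C, giving Cmaj7.
Cdim: root C up a perfect fourth → F, giving Fdim.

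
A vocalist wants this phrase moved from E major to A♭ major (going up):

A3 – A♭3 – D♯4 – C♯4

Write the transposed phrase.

Db4 Dbb4 G4 F4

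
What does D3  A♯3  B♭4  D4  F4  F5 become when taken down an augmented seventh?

Ebb2 Bb2 Cbb4 Ebb3 Gbb3 Gbb4

An augmented seventh down from D3 gives Ebb2.
An augmented seventh down from A#3 gives Bb2.
Bb4 down an augmented seventh is Cbb4.
D4: a seventh down reaches E, and 12 semitones makes it Ebb3.
F4: a seventh down reaches G, and 12 semitones makes it Gbb3.
F5 down an augmented seventh is Gbb4.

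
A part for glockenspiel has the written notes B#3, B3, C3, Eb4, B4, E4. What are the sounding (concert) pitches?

B#5 B5 C5 Eb6 B6 E6

Written C4 on the glockenspiel sounds as C6, a perfect fifteenth higher; apply that shift to every note.
B#3 gives B#5
B3 gives B5
C3 gives C5
Eb4 gives Eb6
B4 gives B6
E4 gives E6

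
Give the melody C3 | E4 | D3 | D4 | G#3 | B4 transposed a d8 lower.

C#2 E#3 D#2 D#3 G##2 B#3

C3: an octave down reaches C, and 11 semitones makes it C#2.
A diminished octave down from E4 gives E#3.
A diminished octave down from D3 gives D#2.
D4: an octave down reaches D, and 11 semitones makes it D#3.
G#3 down a diminished octave is G##2.
B4 down a diminished octave is B#3.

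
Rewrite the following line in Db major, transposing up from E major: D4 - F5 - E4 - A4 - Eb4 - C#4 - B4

Cb5 Ebb6 Db5 Gb5 Dbb5 Bb4 Ab5

E major to Db major up is a diminished seventh, so every note moves up by that interval.
D4 becomes Cb5
F5 becomes Ebb6
E4 becomes Db5
A4 becomes Gb5
Eb4 becomes Dbb5
C#4 becomes Bb4
B4 becomes Ab5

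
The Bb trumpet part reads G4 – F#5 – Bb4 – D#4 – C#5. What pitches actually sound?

Written C4 on the Bb trumpet sounds as Bb3, a major second lower; apply that shift to every note.
G4 -> F4
F#5 -> E5
Bb4 -> Ab4
D#4 -> C#4
C#5 -> B4

F4 E5 Ab4 C#4 B4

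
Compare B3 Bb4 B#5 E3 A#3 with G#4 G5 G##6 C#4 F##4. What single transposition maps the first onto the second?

Take the first pair: B3 → G#4. B to G spans 6 letter names, so the interval is some kind of sixth.
B3 to G#4 is 9 semitones, which makes it a major sixth; the second version is higher, so the direction is up.
Checking another pair — A#3 → F##4 — gives the same interval.

up a major sixth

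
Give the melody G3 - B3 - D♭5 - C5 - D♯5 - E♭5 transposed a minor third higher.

Bb3 D4 Fb5 Eb5 F#5 Gb5

G3 -> Bb3
B3 -> D4
Db5 -> Fb5
C5 -> Eb5
D#5 -> F#5
Eb5 -> Gb5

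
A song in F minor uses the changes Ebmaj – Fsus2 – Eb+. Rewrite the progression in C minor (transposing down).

Bbmaj Csus2 Bb+

F minor down to C minor is a perfect fourth; each chord root moves by that interval while the quality stays the same.
Ebmaj: root Eb down a perfect fourth → Bb, giving Bbmaj.
Fsus2: root F down a perfect fourth → C, giving Csus2.
Eb+: root Eb down a perfect fourth → Bb, giving Bb+.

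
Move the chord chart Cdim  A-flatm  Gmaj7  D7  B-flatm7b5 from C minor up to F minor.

C minor up to F minor is a perfect fourth; each chord root moves by that interval while the quality stays the same.
Cdim: root C up a perfect fourth → F, giving Fdim.
A-flatm: root A-flat up a perfect fourth → Db, giving Dbm.
Gmaj7: root G up a perfect fourth → C, giving Cmaj7.
D7: root D up a perfect fourth → G, giving G7.
B-flatm7b5: root B-flat up a perfect fourth → Eb, giving Ebm7b5.

Fdim Dbm Cmaj7 G7 Ebm7b5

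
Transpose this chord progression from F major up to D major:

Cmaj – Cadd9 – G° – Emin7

F major up to D major is a major sixth; each chord root moves by that interval while the quality stays the same.
Cmaj: root C up a major sixth → A, giving Amaj.
Cadd9: root C up a major sixth → A, giving Aadd9.
G°: root G up a major sixth → E, giving E°.
Emin7: root E up a major sixth → C#, giving C#min7.

Amaj Aadd9 E° C#min7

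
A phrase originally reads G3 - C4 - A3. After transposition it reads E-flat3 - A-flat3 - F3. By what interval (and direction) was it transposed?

down a major third

From G3 to Eb3 is 3 letter names — a third of some quality.
Eb3 to G3 is 4 semitones, which makes it a major third; the second version is lower, so the direction is down.
Checking another pair — A3 → F3 — gives the same interval.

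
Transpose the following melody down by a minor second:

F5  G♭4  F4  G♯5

F5 gives E5
Gb4 gives F4
F4 gives E4
G#5 gives F##5

E5 F4 E4 F##5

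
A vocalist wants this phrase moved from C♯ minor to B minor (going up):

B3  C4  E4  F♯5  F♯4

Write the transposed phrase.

From C♯ up to B is a minor seventh; apply that to each pitch.
B3 → A4
C4 → Bb4
E4 → D5
F#5 → E6
F#4 → E5

A4 Bb4 D5 E6 E5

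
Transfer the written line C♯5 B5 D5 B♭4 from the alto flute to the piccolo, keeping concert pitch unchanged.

G#3 F#4 A3 F3

First find concert pitch: the alto flute sounds a perfect fourth below written, so C♯5 B5 D5 B♭4 sounds G#4 F#5 A4 F4.
Then write for piccolo: it sounds a perfect octave above written, so the part must be a perfect octave below concert.
G#4 → G#3
F#5 → F#4
A4 → A3
F4 → F3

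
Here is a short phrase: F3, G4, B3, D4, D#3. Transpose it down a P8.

F2 G3 B2 D3 D#2

F3: an octave down reaches F, and 12 semitones makes it F2.
G4: an octave down reaches G, and 12 semitones makes it G3.
B3 down a perfect octave is B2.
D4: an octave down reaches D, and 12 semitones makes it D3.
A perfect octave down from D#3 gives D#2.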